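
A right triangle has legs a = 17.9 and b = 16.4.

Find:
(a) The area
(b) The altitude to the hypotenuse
(a) The legs are perpendicular, so Area = ½·a·b = ½·17.9·16.4 = ½·293.56 = 146.78
(b) Hypotenuse c = √(a² + b²) = √(320.41 + 268.96) = √589.37 ≈ 24.2769
    Area = ½·c·h_c  ⇒  h_c = 2·Area/c = 293.56/24.2769 ≈ 12.0921

Area = 146.78, h_c = 12.09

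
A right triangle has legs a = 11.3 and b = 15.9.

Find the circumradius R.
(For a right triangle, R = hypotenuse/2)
Hypotenuse c = √(a² + b²) = √(127.69 + 252.81) = √380.5 ≈ 19.5064
R = c/2 ≈ 19.5064/2 ≈ 9.7532

R = 9.753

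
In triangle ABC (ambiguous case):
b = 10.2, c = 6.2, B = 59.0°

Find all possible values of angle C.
b/sin(B) = c/sin(C)  ⇒  sin(C) = c·sin(B)/b = 6.2·sin(59.0°)/10.2
sin(59.0°) ≈ 0.857167
sin(C) ≈ 6.2·0.857167/10.2 ≈ 5.31444/10.2 ≈ 0.521023
Candidate 1: C₁ = arcsin(0.521023) ≈ 31.4009°  →  A = 180° − 59.0° − 31.4009° ≈ 89.5991° > 0, valid
Candidate 2: C₂ = 180° − C₁ ≈ 148.599°  →  A = 180° − 59.0° − 148.599° ≈ -27.5991° ≤ 0, not a valid triangle

C = 31.4° (one solution)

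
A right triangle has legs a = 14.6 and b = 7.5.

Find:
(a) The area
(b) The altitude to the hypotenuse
(a) The legs are perpendicular, so Area = ½·a·b = ½·14.6·7.5 = ½·109.5 = 54.75
(b) Hypotenuse c = √(a² + b²) = √(213.16 + 56.25) = √269.41 ≈ 16.4137
    Area = ½·c·h_c  ⇒  h_c = 2·Area/c = 109.5/16.4137 ≈ 6.67125

Area = 54.75, h_c = 6.671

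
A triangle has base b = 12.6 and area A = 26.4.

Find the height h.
A = ½·b·h  ⇒  h = 2A/b = 2·26.4/12.6 = 52.8/12.6 ≈ 4.19048

h = 4.19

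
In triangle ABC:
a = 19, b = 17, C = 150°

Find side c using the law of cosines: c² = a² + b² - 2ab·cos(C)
c² = 19² + 17² − 2·19·17·cos(150°)
cos(150°) ≈ -0.866025
c² ≈ 361 + 289 − 646·(-0.866025) ≈ 650 + 559.452 ≈ 1209.45
c ≈ √1209.45 ≈ 34.7772

c = 34.78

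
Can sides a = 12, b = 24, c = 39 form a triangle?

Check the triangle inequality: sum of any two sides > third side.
a + b vs c: 12 + 24 = 36 ≤ 39  ✗
a + c vs b: 12 + 39 = 51 > 24  ✓
b + c vs a: 24 + 39 = 63 > 12  ✓

No: 12 + 24 = 36 is not > 39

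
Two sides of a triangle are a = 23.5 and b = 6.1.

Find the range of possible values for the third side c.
Triangle inequality: |a − b| < c < a + b
|a − b| = |23.5 − 6.1| = 17.4
a + b = 23.5 + 6.1 = 29.6

17.4 < c < 29.6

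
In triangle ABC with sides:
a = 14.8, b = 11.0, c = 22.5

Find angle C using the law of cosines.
c² = a² + b² − 2ab·cos(C)  ⇒  cos(C) = (a² + b² − c²)/(2ab)
cos(C) = (14.8² + 11.0² − 22.5²)/(2·14.8·11.0) = (219.04 + 121 − 506.25)/325.6 = -166.21/325.6 ≈ -0.510473
C = arccos(-0.510473) ≈ 120.695°

C = 120.7°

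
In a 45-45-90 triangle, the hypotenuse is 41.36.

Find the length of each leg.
In a 45-45-90 triangle hypotenuse = leg·√2, so leg = hypotenuse/√2.
Leg = 41.36/√2 ≈ 41.36/1.41421 ≈ 29.2459

Each leg = 29.25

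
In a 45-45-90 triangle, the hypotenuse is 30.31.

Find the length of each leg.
In a 45-45-90 triangle hypotenuse = leg·√2, so leg = hypotenuse/√2.
Leg = 30.31/√2 ≈ 30.31/1.41421 ≈ 21.4324

Each leg = 21.43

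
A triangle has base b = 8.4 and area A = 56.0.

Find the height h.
A = ½·b·h  ⇒  h = 2A/b = 2·56.0/8.4 = 112/8.4 ≈ 13.3333

h = 13.33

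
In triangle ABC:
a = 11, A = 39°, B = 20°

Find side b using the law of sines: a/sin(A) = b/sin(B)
a/sin(A) = b/sin(B)  ⇒  b = a·sin(B)/sin(A) = 11·sin(20°)/sin(39°)
sin(20°) ≈ 0.34202, sin(39°) ≈ 0.62932
b ≈ 11·0.34202/0.62932 ≈ 3.76222/0.62932 ≈ 5.97823

b = 5.978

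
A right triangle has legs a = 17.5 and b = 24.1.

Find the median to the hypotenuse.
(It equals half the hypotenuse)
Hypotenuse c = √(a² + b²) = √(306.25 + 580.81) = √887.06 ≈ 29.7836
Median to hypotenuse = c/2 ≈ 29.7836/2 ≈ 14.8918

Median = 14.89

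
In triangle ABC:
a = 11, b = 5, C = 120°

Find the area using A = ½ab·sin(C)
A = ½·a·b·sin(C) = ½·11·5·sin(120°)
sin(120°) ≈ 0.866025
A ≈ ½·55·0.866025 = 27.5·0.866025 ≈ 23.8157

Area = 23.82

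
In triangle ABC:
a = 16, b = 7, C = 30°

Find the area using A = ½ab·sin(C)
A = ½·a·b·sin(C) = ½·16·7·sin(30°)
sin(30°) ≈ 0.5
A ≈ ½·112·0.5 = 56·0.5 ≈ 28

Area = 28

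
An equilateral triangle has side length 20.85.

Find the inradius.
r = Area/s with s the semi-perimeter.
Area = (√3/4)·20.85² = (√3/4)·434.7225 ≈ 0.433013·434.7225 ≈ 188.24
s = 3·20.85/2 = 31.275
r ≈ 188.24/31.275 ≈ 6.01888
(Equivalently r = side/(2√3) = 20.85/3.4641 ≈ 6.01888.)

r = 6.019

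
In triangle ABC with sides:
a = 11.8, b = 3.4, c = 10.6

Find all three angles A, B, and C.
Law of cosines for each angle (a² = 139.24, b² = 11.56, c² = 112.36):
cos(A) = (b² + c² − a²)/(2bc) = (11.56 + 112.36 − 139.24)/(2·3.4·10.6) = -15.32/72.08 ≈ -0.212542  ⇒  A ≈ 102.271°
cos(B) = (a² + c² − b²)/(2ac) = (139.24 + 112.36 − 11.56)/(2·11.8·10.6) = 240.04/250.16 ≈ 0.959546  ⇒  B ≈ 16.3529°
cos(C) = (a² + b² − c²)/(2ab) = (139.24 + 11.56 − 112.36)/(2·11.8·3.4) = 38.44/80.24 ≈ 0.479063  ⇒  C ≈ 61.3758°
Check: A + B + C ≈ 180°

A = 102.3°, B = 16.35°, C = 61.38°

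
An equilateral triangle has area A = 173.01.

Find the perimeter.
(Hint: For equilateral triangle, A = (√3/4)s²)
A = (√3/4)s²  ⇒  s² = 4A/√3 = 4·173.01/√3 = 692.04/1.73205 ≈ 399.549
s ≈ √399.549 ≈ 19.9887
Perimeter = 3s ≈ 3·19.9887 ≈ 59.9662

Perimeter = 59.97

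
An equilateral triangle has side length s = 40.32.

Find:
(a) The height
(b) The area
(a) The height splits the triangle into two 30-60-90 halves: h = s·√3/2 = 40.32·1.73205/2 ≈ 69.8363/2 ≈ 34.9181
(b) Area = (√3/4)·s² = (√3/4)·40.32² = (√3/4)·1625.7024 ≈ 0.433013·1625.7024 ≈ 703.95

Height = 34.92, Area = 703.9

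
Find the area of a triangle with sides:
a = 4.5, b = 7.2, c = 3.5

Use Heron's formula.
s = (4.5 + 7.2 + 3.5)/2 = 15.2/2 = 7.6
s − a = 3.1, s − b = 0.4, s − c = 4.1
s(s−a)(s−b)(s−c) = 7.6·3.1·0.4·4.1 ≈ 38.6384
Area = √38.6384 ≈ 6.21598

Area = 6.216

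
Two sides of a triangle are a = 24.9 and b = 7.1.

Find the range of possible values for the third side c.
Triangle inequality: |a − b| < c < a + b
|a − b| = |24.9 − 7.1| = 17.8
a + b = 24.9 + 7.1 = 32

17.8 < c < 32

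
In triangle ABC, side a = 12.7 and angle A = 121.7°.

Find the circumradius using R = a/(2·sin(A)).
R = a/(2·sin(A)) = 12.7/(2·sin(121.7°))
sin(121.7°) ≈ 0.850811
R ≈ 12.7/(2·0.850811) = 12.7/1.70162 ≈ 7.46347

R = 7.463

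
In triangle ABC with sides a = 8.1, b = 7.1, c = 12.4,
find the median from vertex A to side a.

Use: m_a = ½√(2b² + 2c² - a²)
m_a = ½√(2·7.1² + 2·12.4² − 8.1²) = ½√(2·50.41 + 2·153.76 − 65.61) = ½√(100.82 + 307.52 − 65.61) = ½√342.73
√342.73 ≈ 18.513, so m_a ≈ 9.25648

m_a = 9.256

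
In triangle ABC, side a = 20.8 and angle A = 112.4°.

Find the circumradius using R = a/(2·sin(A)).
R = a/(2·sin(A)) = 20.8/(2·sin(112.4°))
sin(112.4°) ≈ 0.924546
R ≈ 20.8/(2·0.924546) = 20.8/1.84909 ≈ 11.2488

R = 11.25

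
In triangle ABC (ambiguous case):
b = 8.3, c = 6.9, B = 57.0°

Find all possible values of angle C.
b/sin(B) = c/sin(C)  ⇒  sin(C) = c·sin(B)/b = 6.9·sin(57.0°)/8.3
sin(57.0°) ≈ 0.838671
sin(C) ≈ 6.9·0.838671/8.3 ≈ 5.78683/8.3 ≈ 0.697208
Candidate 1: C₁ = arcsin(0.697208) ≈ 44.2034°  →  A = 180° − 57.0° − 44.2034° ≈ 78.7966° > 0, valid
Candidate 2: C₂ = 180° − C₁ ≈ 135.797°  →  A = 180° − 57.0° − 135.797° ≈ -12.7966° ≤ 0, not a valid triangle

C = 44.2° (one solution)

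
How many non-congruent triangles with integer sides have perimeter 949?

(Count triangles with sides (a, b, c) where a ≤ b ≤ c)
Let a ≤ b ≤ c with a + b + c = 949. The only binding inequality is a + b > c, i.e. 949 − c > c, so c < 949/2; and c ≥ 949/3 since c is the largest side.
So 317 ≤ c ≤ 474. For each c, b runs from ⌈(949 − c)/2⌉ up to c (then a = 949 − b − c satisfies 1 ≤ a ≤ b automatically), giving c − ⌈(949 − c)/2⌉ + 1 choices.
Summing over c: 2 + 3 + 5 + 6 + … + 236 + 237  (158 terms, c = 317, …, 474) = 18881
Check (closed form: nearest integer to p²/48 for even p, (p+3)²/48 for odd p): (949+3)²/48 = 952²/48 = 906304/48 ≈ 18881.33 → 18881

18881 triangles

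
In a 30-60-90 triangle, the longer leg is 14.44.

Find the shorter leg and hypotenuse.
In a 30-60-90 triangle the sides are in ratio 1 : √3 : 2, so short leg = long leg/√3 and hypotenuse = 2·(short leg).
Short leg = 14.44/√3 ≈ 14.44/1.73205 ≈ 8.33694
Hypotenuse = 2·8.33694 ≈ 16.6739

Short leg = 8.337, Hypotenuse = 16.67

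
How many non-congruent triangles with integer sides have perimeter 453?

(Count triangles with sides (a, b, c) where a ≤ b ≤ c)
Let a ≤ b ≤ c with a + b + c = 453. The only binding inequality is a + b > c, i.e. 453 − c > c, so c < 453/2; and c ≥ 453/3 since c is the largest side.
So 151 ≤ c ≤ 226. For each c, b runs from ⌈(453 − c)/2⌉ up to c (then a = 453 − b − c satisfies 1 ≤ a ≤ b automatically), giving c − ⌈(453 − c)/2⌉ + 1 choices.
Summing over c: 1 + 2 + 4 + 5 + … + 112 + 113  (76 terms, c = 151, …, 226) = 4332
Check (closed form: nearest integer to p²/48 for even p, (p+3)²/48 for odd p): (453+3)²/48 = 456²/48 = 207936/48 ≈ 4332.00 → 4332

4332 triangles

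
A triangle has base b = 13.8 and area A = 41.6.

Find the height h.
A = ½·b·h  ⇒  h = 2A/b = 2·41.6/13.8 = 83.2/13.8 ≈ 6.02899

h = 6.029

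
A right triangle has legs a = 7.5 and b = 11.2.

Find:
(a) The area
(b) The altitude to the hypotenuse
(a) The legs are perpendicular, so Area = ½·a·b = ½·7.5·11.2 = ½·84 = 42
(b) Hypotenuse c = √(a² + b²) = √(56.25 + 125.44) = √181.69 ≈ 13.4792
    Area = ½·c·h_c  ⇒  h_c = 2·Area/c = 84/13.4792 ≈ 6.2318

Area = 42, h_c = 6.232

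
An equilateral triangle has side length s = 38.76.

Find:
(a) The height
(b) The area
(a) The height splits the triangle into two 30-60-90 halves: h = s·√3/2 = 38.76·1.73205/2 ≈ 67.1343/2 ≈ 33.5671
(b) Area = (√3/4)·s² = (√3/4)·38.76² = (√3/4)·1502.3376 ≈ 0.433013·1502.3376 ≈ 650.531

Height = 33.57, Area = 650.5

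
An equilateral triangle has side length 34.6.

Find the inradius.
r = Area/s with s the semi-perimeter.
Area = (√3/4)·34.6² = (√3/4)·1197.16 ≈ 0.433013·1197.16 ≈ 518.385
s = 3·34.6/2 = 51.9
r ≈ 518.385/51.9 ≈ 9.98816
(Equivalently r = side/(2√3) = 34.6/3.4641 ≈ 9.98816.)

r = 9.988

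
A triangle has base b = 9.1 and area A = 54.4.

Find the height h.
A = ½·b·h  ⇒  h = 2A/b = 2·54.4/9.1 = 108.8/9.1 ≈ 11.956

h = 11.96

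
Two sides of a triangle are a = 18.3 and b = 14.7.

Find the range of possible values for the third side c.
Triangle inequality: |a − b| < c < a + b
|a − b| = |18.3 − 14.7| = 3.6
a + b = 18.3 + 14.7 = 33

3.6 < c < 33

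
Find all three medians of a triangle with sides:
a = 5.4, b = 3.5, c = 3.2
Median formula: m_a = ½√(2b² + 2c² − a²) (and cyclically). a² = 29.16, b² = 12.25, c² = 10.24.
m_a = ½√(2·12.25 + 2·10.24 − 29.16) = ½√15.82 ≈ ½·3.97744 ≈ 1.98872
m_b = ½√(2·29.16 + 2·10.24 − 12.25) = ½√66.55 ≈ ½·8.15782 ≈ 4.07891
m_c = ½√(2·29.16 + 2·12.25 − 10.24) = ½√72.58 ≈ ½·8.51939 ≈ 4.25969

m_a = 1.989, m_b = 4.079, m_c = 4.26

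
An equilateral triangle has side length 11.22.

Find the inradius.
r = Area/s with s the semi-perimeter.
Area = (√3/4)·11.22² = (√3/4)·125.8884 ≈ 0.433013·125.8884 ≈ 54.5113
s = 3·11.22/2 = 16.83
r ≈ 54.5113/16.83 ≈ 3.23894
(Equivalently r = side/(2√3) = 11.22/3.4641 ≈ 3.23894.)

r = 3.239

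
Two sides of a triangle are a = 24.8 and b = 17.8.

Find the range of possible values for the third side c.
Triangle inequality: |a − b| < c < a + b
|a − b| = |24.8 − 17.8| = 7
a + b = 24.8 + 17.8 = 42.6

7 < c < 42.6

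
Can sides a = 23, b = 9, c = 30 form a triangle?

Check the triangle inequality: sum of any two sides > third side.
a + b vs c: 23 + 9 = 32 > 30  ✓
a + c vs b: 23 + 30 = 53 > 9  ✓
b + c vs a: 9 + 30 = 39 > 23  ✓

Yes, triangle inequality satisfied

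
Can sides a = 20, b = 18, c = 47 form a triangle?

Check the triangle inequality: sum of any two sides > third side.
a + b vs c: 20 + 18 = 38 ≤ 47  ✗
a + c vs b: 20 + 47 = 67 > 18  ✓
b + c vs a: 18 + 47 = 65 > 20  ✓

No: 20 + 18 = 38 is not > 47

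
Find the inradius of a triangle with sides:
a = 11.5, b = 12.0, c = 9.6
r = Area/s where s is the semi-perimeter.
s = (11.5 + 12.0 + 9.6)/2 = 33.1/2 = 16.55
Area = √(s(s−a)(s−b)(s−c)) = √(16.55·5.05·4.55·6.95) ≈ √2642.93 ≈ 51.4094
r ≈ 51.4094/16.55 ≈ 3.10631

r = 3.106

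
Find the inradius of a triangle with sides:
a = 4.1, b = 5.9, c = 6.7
r = Area/s where s is the semi-perimeter.
s = (4.1 + 5.9 + 6.7)/2 = 16.7/2 = 8.35
Area = √(s(s−a)(s−b)(s−c)) = √(8.35·4.25·2.45·1.65) ≈ √143.458 ≈ 11.9774
r ≈ 11.9774/8.35 ≈ 1.43442

r = 1.434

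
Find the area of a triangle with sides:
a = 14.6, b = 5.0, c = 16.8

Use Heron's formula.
s = (14.6 + 5.0 + 16.8)/2 = 36.4/2 = 18.2
s − a = 3.6, s − b = 13.2, s − c = 1.4
s(s−a)(s−b)(s−c) = 18.2·3.6·13.2·1.4 ≈ 1210.81
Area = √1210.81 ≈ 34.7967

Area = 34.8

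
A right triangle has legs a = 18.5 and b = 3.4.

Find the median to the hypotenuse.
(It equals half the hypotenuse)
Hypotenuse c = √(a² + b²) = √(342.25 + 11.56) = √353.81 ≈ 18.8098
Median to hypotenuse = c/2 ≈ 18.8098/2 ≈ 9.40492

Median = 9.405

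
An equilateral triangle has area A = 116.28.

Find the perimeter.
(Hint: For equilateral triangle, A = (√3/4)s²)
A = (√3/4)s²  ⇒  s² = 4A/√3 = 4·116.28/√3 = 465.12/1.73205 ≈ 268.537
s ≈ √268.537 ≈ 16.3871
Perimeter = 3s ≈ 3·16.3871 ≈ 49.1613

Perimeter = 49.16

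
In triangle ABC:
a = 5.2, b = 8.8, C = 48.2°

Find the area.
Two sides and the included angle (SAS): A = ½·a·b·sin(C) = ½·5.2·8.8·sin(48.2°)
sin(48.2°) ≈ 0.745476
A ≈ ½·45.76·0.745476 = 22.88·0.745476 ≈ 17.0565

Area = 17.06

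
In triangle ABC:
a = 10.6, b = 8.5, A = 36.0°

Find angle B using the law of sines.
a/sin(A) = b/sin(B)  ⇒  sin(B) = b·sin(A)/a = 8.5·sin(36.0°)/10.6
sin(36.0°) ≈ 0.587785
sin(B) ≈ 8.5·0.587785/10.6 ≈ 4.99617/10.6 ≈ 0.471337
B = arcsin(0.471337) ≈ 28.1211°
(Since b ≤ a we need B ≤ A, so the obtuse alternative 180° − 28.1211° ≈ 151.879° is rejected.)

B = 28.12°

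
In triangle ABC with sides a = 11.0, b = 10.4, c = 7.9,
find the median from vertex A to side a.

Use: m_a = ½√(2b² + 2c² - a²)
m_a = ½√(2·10.4² + 2·7.9² − 11.0²) = ½√(2·108.16 + 2·62.41 − 121) = ½√(216.32 + 124.82 − 121) = ½√220.14
√220.14 ≈ 14.8371, so m_a ≈ 7.41856

m_a = 7.419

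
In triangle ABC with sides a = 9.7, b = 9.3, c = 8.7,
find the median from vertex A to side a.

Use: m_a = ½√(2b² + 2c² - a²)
m_a = ½√(2·9.3² + 2·8.7² − 9.7²) = ½√(2·86.49 + 2·75.69 − 94.09) = ½√(172.98 + 151.38 − 94.09) = ½√230.27
√230.27 ≈ 15.1746, so m_a ≈ 7.58732

m_a = 7.587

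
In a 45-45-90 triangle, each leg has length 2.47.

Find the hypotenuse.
In a 45-45-90 triangle the sides are in ratio 1 : 1 : √2, so hypotenuse = leg·√2.
Hypotenuse = 2.47·√2 ≈ 2.47·1.41421 ≈ 3.49311

Hypotenuse = 2.47√2 = 3.493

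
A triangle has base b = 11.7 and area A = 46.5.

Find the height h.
A = ½·b·h  ⇒  h = 2A/b = 2·46.5/11.7 = 93/11.7 ≈ 7.94872

h = 7.949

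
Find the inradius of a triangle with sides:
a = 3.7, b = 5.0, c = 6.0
r = Area/s where s is the semi-perimeter.
s = (3.7 + 5.0 + 6.0)/2 = 14.7/2 = 7.35
Area = √(s(s−a)(s−b)(s−c)) = √(7.35·3.65·2.35·1.35) ≈ √85.1102 ≈ 9.22552
r ≈ 9.22552/7.35 ≈ 1.25517

r = 1.255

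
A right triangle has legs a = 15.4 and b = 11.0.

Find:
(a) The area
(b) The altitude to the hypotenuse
(a) The legs are perpendicular, so Area = ½·a·b = ½·15.4·11.0 = ½·169.4 = 84.7
(b) Hypotenuse c = √(a² + b²) = √(237.16 + 121) = √358.16 ≈ 18.9251
    Area = ½·c·h_c  ⇒  h_c = 2·Area/c = 169.4/18.9251 ≈ 8.95107

Area = 84.7, h_c = 8.951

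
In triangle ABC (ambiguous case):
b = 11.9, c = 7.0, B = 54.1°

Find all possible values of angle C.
b/sin(B) = c/sin(C)  ⇒  sin(C) = c·sin(B)/b = 7.0·sin(54.1°)/11.9
sin(54.1°) ≈ 0.810042
sin(C) ≈ 7.0·0.810042/11.9 ≈ 5.67029/11.9 ≈ 0.476495
Candidate 1: C₁ = arcsin(0.476495) ≈ 28.4567°  →  A = 180° − 54.1° − 28.4567° ≈ 97.4433° > 0, valid
Candidate 2: C₂ = 180° − C₁ ≈ 151.543°  →  A = 180° − 54.1° − 151.543° ≈ -25.6433° ≤ 0, not a valid triangle

C = 28.46° (one solution)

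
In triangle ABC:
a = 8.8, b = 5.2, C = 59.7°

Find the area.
Two sides and the included angle (SAS): A = ½·a·b·sin(C) = ½·8.8·5.2·sin(59.7°)
sin(59.7°) ≈ 0.863396
A ≈ ½·45.76·0.863396 = 22.88·0.863396 ≈ 19.7545

Area = 19.75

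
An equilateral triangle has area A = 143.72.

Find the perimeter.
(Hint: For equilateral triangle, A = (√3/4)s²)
A = (√3/4)s²  ⇒  s² = 4A/√3 = 4·143.72/√3 = 574.88/1.73205 ≈ 331.907
s ≈ √331.907 ≈ 18.2183
Perimeter = 3s ≈ 3·18.2183 ≈ 54.655

Perimeter = 54.65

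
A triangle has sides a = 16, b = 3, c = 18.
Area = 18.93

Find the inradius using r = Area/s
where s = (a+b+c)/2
s = (16 + 3 + 18)/2 = 37/2 = 18.5
r = Area/s = 18.93/18.5 ≈ 1.02324

r = 1.023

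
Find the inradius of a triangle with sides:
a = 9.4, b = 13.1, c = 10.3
r = Area/s where s is the semi-perimeter.
s = (9.4 + 13.1 + 10.3)/2 = 32.8/2 = 16.4
Area = √(s(s−a)(s−b)(s−c)) = √(16.4·7·3.3·6.1) ≈ √2310.92 ≈ 48.0721
r ≈ 48.0721/16.4 ≈ 2.93122

r = 2.931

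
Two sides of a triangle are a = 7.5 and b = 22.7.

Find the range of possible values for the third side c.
Triangle inequality: |a − b| < c < a + b
|a − b| = |7.5 − 22.7| = 15.2
a + b = 7.5 + 22.7 = 30.2

15.2 < c < 30.2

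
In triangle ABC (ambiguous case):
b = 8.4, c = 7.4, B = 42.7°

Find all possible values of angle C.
b/sin(B) = c/sin(C)  ⇒  sin(C) = c·sin(B)/b = 7.4·sin(42.7°)/8.4
sin(42.7°) ≈ 0.67816
sin(C) ≈ 7.4·0.67816/8.4 ≈ 5.01838/8.4 ≈ 0.597426
Candidate 1: C₁ = arcsin(0.597426) ≈ 36.6858°  →  A = 180° − 42.7° − 36.6858° ≈ 100.614° > 0, valid
Candidate 2: C₂ = 180° − C₁ ≈ 143.314°  →  A = 180° − 42.7° − 143.314° ≈ -6.0142° ≤ 0, not a valid triangle

C = 36.69° (one solution)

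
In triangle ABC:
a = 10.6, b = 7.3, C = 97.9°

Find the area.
Two sides and the included angle (SAS): A = ½·a·b·sin(C) = ½·10.6·7.3·sin(97.9°)
sin(97.9°) ≈ 0.990509
A ≈ ½·77.38·0.990509 = 38.69·0.990509 ≈ 38.3228

Area = 38.32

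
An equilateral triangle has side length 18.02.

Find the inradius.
r = Area/s with s the semi-perimeter.
Area = (√3/4)·18.02² = (√3/4)·324.7204 ≈ 0.433013·324.7204 ≈ 140.608
s = 3·18.02/2 = 27.03
r ≈ 140.608/27.03 ≈ 5.20193
(Equivalently r = side/(2√3) = 18.02/3.4641 ≈ 5.20193.)

r = 5.202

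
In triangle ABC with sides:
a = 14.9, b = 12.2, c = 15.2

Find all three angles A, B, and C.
Law of cosines for each angle (a² = 222.01, b² = 148.84, c² = 231.04):
cos(A) = (b² + c² − a²)/(2bc) = (148.84 + 231.04 − 222.01)/(2·12.2·15.2) = 157.87/370.88 ≈ 0.425663  ⇒  A ≈ 64.8073°
cos(B) = (a² + c² − b²)/(2ac) = (222.01 + 231.04 − 148.84)/(2·14.9·15.2) = 304.21/452.96 ≈ 0.671605  ⇒  B ≈ 47.809°
cos(C) = (a² + b² − c²)/(2ab) = (222.01 + 148.84 − 231.04)/(2·14.9·12.2) = 139.81/363.56 ≈ 0.384558  ⇒  C ≈ 67.3837°
Check: A + B + C ≈ 180°

A = 64.81°, B = 47.81°, C = 67.38°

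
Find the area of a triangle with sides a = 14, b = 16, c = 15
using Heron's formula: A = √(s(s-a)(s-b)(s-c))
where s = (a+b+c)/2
s = (14 + 16 + 15)/2 = 45/2 = 22.5
s − a = 8.5, s − b = 6.5, s − c = 7.5
s(s−a)(s−b)(s−c) = 22.5·8.5·6.5·7.5 = 9323.4375
Area = √9323.4375 ≈ 96.5579

s = 22.5, Area = 96.56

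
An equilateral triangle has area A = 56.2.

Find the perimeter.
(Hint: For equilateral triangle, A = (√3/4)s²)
A = (√3/4)s²  ⇒  s² = 4A/√3 = 4·56.2/√3 = 224.8/1.73205 ≈ 129.788
s ≈ √129.788 ≈ 11.3925
Perimeter = 3s ≈ 3·11.3925 ≈ 34.1774

Perimeter = 34.18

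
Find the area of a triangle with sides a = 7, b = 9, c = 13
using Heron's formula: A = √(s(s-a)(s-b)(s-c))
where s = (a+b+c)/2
s = (7 + 9 + 13)/2 = 29/2 = 14.5
s − a = 7.5, s − b = 5.5, s − c = 1.5
s(s−a)(s−b)(s−c) = 14.5·7.5·5.5·1.5 = 897.1875
Area = √897.1875 ≈ 29.9531

s = 14.5, Area = 29.95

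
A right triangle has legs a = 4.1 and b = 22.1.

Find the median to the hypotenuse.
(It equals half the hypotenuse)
Hypotenuse c = √(a² + b²) = √(16.81 + 488.41) = √505.22 ≈ 22.4771
Median to hypotenuse = c/2 ≈ 22.4771/2 ≈ 11.2385

Median = 11.24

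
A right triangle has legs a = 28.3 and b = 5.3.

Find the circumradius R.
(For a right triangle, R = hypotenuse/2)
Hypotenuse c = √(a² + b²) = √(800.89 + 28.09) = √828.98 ≈ 28.792
R = c/2 ≈ 28.792/2 ≈ 14.396

R = 14.4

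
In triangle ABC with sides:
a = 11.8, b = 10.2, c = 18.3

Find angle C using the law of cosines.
c² = a² + b² − 2ab·cos(C)  ⇒  cos(C) = (a² + b² − c²)/(2ab)
cos(C) = (11.8² + 10.2² − 18.3²)/(2·11.8·10.2) = (139.24 + 104.04 − 334.89)/240.72 = -91.61/240.72 ≈ -0.380567
C = arccos(-0.380567) ≈ 112.369°

C = 112.4°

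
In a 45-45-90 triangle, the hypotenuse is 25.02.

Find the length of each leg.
In a 45-45-90 triangle hypotenuse = leg·√2, so leg = hypotenuse/√2.
Leg = 25.02/√2 ≈ 25.02/1.41421 ≈ 17.6918

Each leg = 17.69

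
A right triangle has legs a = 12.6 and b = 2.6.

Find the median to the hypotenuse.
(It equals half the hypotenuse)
Hypotenuse c = √(a² + b²) = √(158.76 + 6.76) = √165.52 ≈ 12.8655
Median to hypotenuse = c/2 ≈ 12.8655/2 ≈ 6.43273

Median = 6.433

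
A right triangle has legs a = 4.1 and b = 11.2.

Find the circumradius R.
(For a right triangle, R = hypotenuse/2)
Hypotenuse c = √(a² + b²) = √(16.81 + 125.44) = √142.25 ≈ 11.9269
R = c/2 ≈ 11.9269/2 ≈ 5.96343

R = 5.963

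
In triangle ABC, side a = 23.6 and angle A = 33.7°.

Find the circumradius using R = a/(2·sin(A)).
R = a/(2·sin(A)) = 23.6/(2·sin(33.7°))
sin(33.7°) ≈ 0.554844
R ≈ 23.6/(2·0.554844) = 23.6/1.10969 ≈ 21.2672

R = 21.27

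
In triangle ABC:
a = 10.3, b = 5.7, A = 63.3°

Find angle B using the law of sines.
a/sin(A) = b/sin(B)  ⇒  sin(B) = b·sin(A)/a = 5.7·sin(63.3°)/10.3
sin(63.3°) ≈ 0.893371
sin(B) ≈ 5.7·0.893371/10.3 ≈ 5.09222/10.3 ≈ 0.49439
B = arcsin(0.49439) ≈ 29.6295°
(Since b ≤ a we need B ≤ A, so the obtuse alternative 180° − 29.6295° ≈ 150.37° is rejected.)

B = 29.63°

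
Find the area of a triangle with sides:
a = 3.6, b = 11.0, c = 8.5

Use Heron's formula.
s = (3.6 + 11.0 + 8.5)/2 = 23.1/2 = 11.55
s − a = 7.95, s − b = 0.55, s − c = 3.05
s(s−a)(s−b)(s−c) = 11.55·7.95·0.55·3.05 ≈ 154.032
Area = √154.032 ≈ 12.411

Area = 12.41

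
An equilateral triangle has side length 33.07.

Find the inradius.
r = Area/s with s the semi-perimeter.
Area = (√3/4)·33.07² = (√3/4)·1093.6249 ≈ 0.433013·1093.6249 ≈ 473.553
s = 3·33.07/2 = 49.605
r ≈ 473.553/49.605 ≈ 9.54649
(Equivalently r = side/(2√3) = 33.07/3.4641 ≈ 9.54649.)

r = 9.546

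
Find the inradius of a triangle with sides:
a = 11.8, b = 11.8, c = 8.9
r = Area/s where s is the semi-perimeter.
s = (11.8 + 11.8 + 8.9)/2 = 32.5/2 = 16.25
Area = √(s(s−a)(s−b)(s−c)) = √(16.25·4.45·4.45·7.35) ≈ √2365.16 ≈ 48.6329
r ≈ 48.6329/16.25 ≈ 2.9928

r = 2.993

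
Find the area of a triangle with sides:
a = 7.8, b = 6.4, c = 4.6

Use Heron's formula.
s = (7.8 + 6.4 + 4.6)/2 = 18.8/2 = 9.4
s − a = 1.6, s − b = 3, s − c = 4.8
s(s−a)(s−b)(s−c) = 9.4·1.6·3·4.8 ≈ 216.576
Area = √216.576 ≈ 14.7165

Area = 14.72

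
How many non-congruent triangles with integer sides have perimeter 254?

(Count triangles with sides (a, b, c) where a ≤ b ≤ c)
Let a ≤ b ≤ c with a + b + c = 254. The only binding inequality is a + b > c, i.e. 254 − c > c, so c < 254/2; and c ≥ 254/3 since c is the largest side.
So 85 ≤ c ≤ 126. For each c, b runs from ⌈(254 − c)/2⌉ up to c (then a = 254 − b − c satisfies 1 ≤ a ≤ b automatically), giving c − ⌈(254 − c)/2⌉ + 1 choices.
Summing over c: 1 + 3 + 4 + 6 + … + 61 + 63  (42 terms, c = 85, …, 126) = 1344
Check (closed form: nearest integer to p²/48 for even p, (p+3)²/48 for odd p): 254²/48 = 64516/48 ≈ 1344.08 → 1344

1344 triangles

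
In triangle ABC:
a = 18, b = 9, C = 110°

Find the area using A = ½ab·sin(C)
A = ½·a·b·sin(C) = ½·18·9·sin(110°)
sin(110°) ≈ 0.939693
A ≈ ½·162·0.939693 = 81·0.939693 ≈ 76.1151

Area = 76.12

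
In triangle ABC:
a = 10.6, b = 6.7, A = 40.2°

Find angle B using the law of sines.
a/sin(A) = b/sin(B)  ⇒  sin(B) = b·sin(A)/a = 6.7·sin(40.2°)/10.6
sin(40.2°) ≈ 0.645458
sin(B) ≈ 6.7·0.645458/10.6 ≈ 4.32457/10.6 ≈ 0.407978
B = arcsin(0.407978) ≈ 24.0779°
(Since b ≤ a we need B ≤ A, so the obtuse alternative 180° − 24.0779° ≈ 155.922° is rejected.)

B = 24.08°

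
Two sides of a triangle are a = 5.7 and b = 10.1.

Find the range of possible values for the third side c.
Triangle inequality: |a − b| < c < a + b
|a − b| = |5.7 − 10.1| = 4.4
a + b = 5.7 + 10.1 = 15.8

4.4 < c < 15.8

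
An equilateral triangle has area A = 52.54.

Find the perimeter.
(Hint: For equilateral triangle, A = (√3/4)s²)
A = (√3/4)s²  ⇒  s² = 4A/√3 = 4·52.54/√3 = 210.16/1.73205 ≈ 121.336
s ≈ √121.336 ≈ 11.0153
Perimeter = 3s ≈ 3·11.0153 ≈ 33.0458

Perimeter = 33.05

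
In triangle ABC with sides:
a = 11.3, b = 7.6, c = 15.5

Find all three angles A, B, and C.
Law of cosines for each angle (a² = 127.69, b² = 57.76, c² = 240.25):
cos(A) = (b² + c² − a²)/(2bc) = (57.76 + 240.25 − 127.69)/(2·7.6·15.5) = 170.32/235.6 ≈ 0.72292  ⇒  A ≈ 43.7039°
cos(B) = (a² + c² − b²)/(2ac) = (127.69 + 240.25 − 57.76)/(2·11.3·15.5) = 310.18/350.3 ≈ 0.88547  ⇒  B ≈ 27.6906°
cos(C) = (a² + b² − c²)/(2ab) = (127.69 + 57.76 − 240.25)/(2·11.3·7.6) = -54.8/171.76 ≈ -0.31905  ⇒  C ≈ 108.605°
Check: A + B + C ≈ 180°

A = 43.7°, B = 27.69°, C = 108.6°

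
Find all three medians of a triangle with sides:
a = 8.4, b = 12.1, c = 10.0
Median formula: m_a = ½√(2b² + 2c² − a²) (and cyclically). a² = 70.56, b² = 146.41, c² = 100.
m_a = ½√(2·146.41 + 2·100 − 70.56) = ½√422.26 ≈ ½·20.549 ≈ 10.2745
m_b = ½√(2·70.56 + 2·100 − 146.41) = ½√194.71 ≈ ½·13.9539 ≈ 6.97693
m_c = ½√(2·70.56 + 2·146.41 − 100) = ½√333.94 ≈ ½·18.274 ≈ 9.13701

m_a = 10.27, m_b = 6.977, m_c = 9.137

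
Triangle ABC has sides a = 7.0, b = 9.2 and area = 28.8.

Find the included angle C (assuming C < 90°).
Area = ½·a·b·sin(C)  ⇒  sin(C) = 2·Area/(a·b) = 2·28.8/(7.0·9.2) = 57.6/64.4 ≈ 0.89441
C = arcsin(0.89441) ≈ 63.4327° (taking the acute solution since C < 90°)

C = 63.43°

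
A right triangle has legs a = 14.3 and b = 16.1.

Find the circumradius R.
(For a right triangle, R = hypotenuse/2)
Hypotenuse c = √(a² + b²) = √(204.49 + 259.21) = √463.7 ≈ 21.5337
R = c/2 ≈ 21.5337/2 ≈ 10.7668

R = 10.77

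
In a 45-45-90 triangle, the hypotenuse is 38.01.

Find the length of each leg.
In a 45-45-90 triangle hypotenuse = leg·√2, so leg = hypotenuse/√2.
Leg = 38.01/√2 ≈ 38.01/1.41421 ≈ 26.8771

Each leg = 26.88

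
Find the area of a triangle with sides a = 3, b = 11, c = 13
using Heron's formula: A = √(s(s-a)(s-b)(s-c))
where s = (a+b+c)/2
s = (3 + 11 + 13)/2 = 27/2 = 13.5
s − a = 10.5, s − b = 2.5, s − c = 0.5
s(s−a)(s−b)(s−c) = 13.5·10.5·2.5·0.5 = 177.1875
Area = √177.1875 ≈ 13.3112

s = 13.5, Area = 13.31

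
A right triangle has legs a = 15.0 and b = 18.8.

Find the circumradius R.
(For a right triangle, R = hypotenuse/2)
Hypotenuse c = √(a² + b²) = √(225 + 353.44) = √578.44 ≈ 24.0508
R = c/2 ≈ 24.0508/2 ≈ 12.0254

R = 12.03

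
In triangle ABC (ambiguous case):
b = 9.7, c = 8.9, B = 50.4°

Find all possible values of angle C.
b/sin(B) = c/sin(C)  ⇒  sin(C) = c·sin(B)/b = 8.9·sin(50.4°)/9.7
sin(50.4°) ≈ 0.770513
sin(C) ≈ 8.9·0.770513/9.7 ≈ 6.85757/9.7 ≈ 0.706966
Candidate 1: C₁ = arcsin(0.706966) ≈ 44.9886°  →  A = 180° − 50.4° − 44.9886° ≈ 84.6114° > 0, valid
Candidate 2: C₂ = 180° − C₁ ≈ 135.011°  →  A = 180° − 50.4° − 135.011° ≈ -5.4114° ≤ 0, not a valid triangle

C = 44.99° (one solution)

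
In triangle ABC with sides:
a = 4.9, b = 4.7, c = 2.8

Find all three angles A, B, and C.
Law of cosines for each angle (a² = 24.01, b² = 22.09, c² = 7.84):
cos(A) = (b² + c² − a²)/(2bc) = (22.09 + 7.84 − 24.01)/(2·4.7·2.8) = 5.92/26.32 ≈ 0.224924  ⇒  A ≈ 77.0016°
cos(B) = (a² + c² − b²)/(2ac) = (24.01 + 7.84 − 22.09)/(2·4.9·2.8) = 9.76/27.44 ≈ 0.355685  ⇒  B ≈ 69.1646°
cos(C) = (a² + b² − c²)/(2ab) = (24.01 + 22.09 − 7.84)/(2·4.9·4.7) = 38.26/46.06 ≈ 0.830656  ⇒  C ≈ 33.8339°
Check: A + B + C ≈ 180°

A = 77°, B = 69.16°, C = 33.83°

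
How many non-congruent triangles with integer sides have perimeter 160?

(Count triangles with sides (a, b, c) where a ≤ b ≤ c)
Let a ≤ b ≤ c with a + b + c = 160. The only binding inequality is a + b > c, i.e. 160 − c > c, so c < 160/2; and c ≥ 160/3 since c is the largest side.
So 54 ≤ c ≤ 79. For each c, b runs from ⌈(160 − c)/2⌉ up to c (then a = 160 − b − c satisfies 1 ≤ a ≤ b automatically), giving c − ⌈(160 − c)/2⌉ + 1 choices.
Summing over c: 2 + 3 + 5 + 6 + … + 38 + 39  (26 terms, c = 54, …, 79) = 533
Check (closed form: nearest integer to p²/48 for even p, (p+3)²/48 for odd p): 160²/48 = 25600/48 ≈ 533.33 → 533

533 triangles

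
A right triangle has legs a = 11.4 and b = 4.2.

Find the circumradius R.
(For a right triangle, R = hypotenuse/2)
Hypotenuse c = √(a² + b²) = √(129.96 + 17.64) = √147.6 ≈ 12.1491
R = c/2 ≈ 12.1491/2 ≈ 6.07454

R = 6.075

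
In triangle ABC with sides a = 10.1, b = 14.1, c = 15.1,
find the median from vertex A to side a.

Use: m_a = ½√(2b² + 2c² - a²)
m_a = ½√(2·14.1² + 2·15.1² − 10.1²) = ½√(2·198.81 + 2·228.01 − 102.01) = ½√(397.62 + 456.02 − 102.01) = ½√751.63
√751.63 ≈ 27.4159, so m_a ≈ 13.7079

m_a = 13.71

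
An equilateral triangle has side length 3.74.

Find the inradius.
r = Area/s with s the semi-perimeter.
Area = (√3/4)·3.74² = (√3/4)·13.9876 ≈ 0.433013·13.9876 ≈ 6.05681
s = 3·3.74/2 = 5.61
r ≈ 6.05681/5.61 ≈ 1.07965
(Equivalently r = side/(2√3) = 3.74/3.4641 ≈ 1.07965.)

r = 1.08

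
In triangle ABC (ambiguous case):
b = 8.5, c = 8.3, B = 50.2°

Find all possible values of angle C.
b/sin(B) = c/sin(C)  ⇒  sin(C) = c·sin(B)/b = 8.3·sin(50.2°)/8.5
sin(50.2°) ≈ 0.768284
sin(C) ≈ 8.3·0.768284/8.5 ≈ 6.37675/8.5 ≈ 0.750206
Candidate 1: C₁ = arcsin(0.750206) ≈ 48.6082°  →  A = 180° − 50.2° − 48.6082° ≈ 81.1918° > 0, valid
Candidate 2: C₂ = 180° − C₁ ≈ 131.392°  →  A = 180° − 50.2° − 131.392° ≈ -1.5918° ≤ 0, not a valid triangle

C = 48.61° (one solution)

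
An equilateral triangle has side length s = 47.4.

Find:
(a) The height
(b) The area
(a) The height splits the triangle into two 30-60-90 halves: h = s·√3/2 = 47.4·1.73205/2 ≈ 82.0992/2 ≈ 41.0496
(b) Area = (√3/4)·s² = (√3/4)·47.4² = (√3/4)·2246.76 ≈ 0.433013·2246.76 ≈ 972.876

Height = 41.05, Area = 972.9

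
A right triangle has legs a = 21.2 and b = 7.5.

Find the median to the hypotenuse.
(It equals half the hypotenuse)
Hypotenuse c = √(a² + b²) = √(449.44 + 56.25) = √505.69 ≈ 22.4876
Median to hypotenuse = c/2 ≈ 22.4876/2 ≈ 11.2438

Median = 11.24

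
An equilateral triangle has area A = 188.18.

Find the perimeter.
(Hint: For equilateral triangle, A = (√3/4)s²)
A = (√3/4)s²  ⇒  s² = 4A/√3 = 4·188.18/√3 = 752.72/1.73205 ≈ 434.583
s ≈ √434.583 ≈ 20.8467
Perimeter = 3s ≈ 3·20.8467 ≈ 62.54

Perimeter = 62.54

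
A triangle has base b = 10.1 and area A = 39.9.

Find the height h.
A = ½·b·h  ⇒  h = 2A/b = 2·39.9/10.1 = 79.8/10.1 ≈ 7.90099

h = 7.901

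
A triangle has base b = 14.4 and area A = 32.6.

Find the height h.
A = ½·b·h  ⇒  h = 2A/b = 2·32.6/14.4 = 65.2/14.4 ≈ 4.52778

h = 4.528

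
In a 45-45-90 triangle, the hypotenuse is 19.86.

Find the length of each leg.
In a 45-45-90 triangle hypotenuse = leg·√2, so leg = hypotenuse/√2.
Leg = 19.86/√2 ≈ 19.86/1.41421 ≈ 14.0431

Each leg = 14.04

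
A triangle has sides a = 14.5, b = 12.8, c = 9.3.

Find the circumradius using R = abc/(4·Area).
First find the area with Heron's formula.
s = (14.5 + 12.8 + 9.3)/2 = 18.3
Area = √(s(s−a)(s−b)(s−c)) = √(18.3·3.8·5.5·9) ≈ √3442.23 ≈ 58.6705
abc = 14.5·12.8·9.3 = 1726.08
R = abc/(4·Area) ≈ 1726.08/(4·58.6705) = 1726.08/234.682 ≈ 7.35497

R = 7.355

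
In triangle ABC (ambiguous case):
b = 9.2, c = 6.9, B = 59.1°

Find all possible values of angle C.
b/sin(B) = c/sin(C)  ⇒  sin(C) = c·sin(B)/b = 6.9·sin(59.1°)/9.2
sin(59.1°) ≈ 0.858065
sin(C) ≈ 6.9·0.858065/9.2 ≈ 5.92065/9.2 ≈ 0.643549
Candidate 1: C₁ = arcsin(0.643549) ≈ 40.0569°  →  A = 180° − 59.1° − 40.0569° ≈ 80.8431° > 0, valid
Candidate 2: C₂ = 180° − C₁ ≈ 139.943°  →  A = 180° − 59.1° − 139.943° ≈ -19.0431° ≤ 0, not a valid triangle

C = 40.06° (one solution)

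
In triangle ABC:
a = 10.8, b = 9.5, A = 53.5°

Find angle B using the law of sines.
a/sin(A) = b/sin(B)  ⇒  sin(B) = b·sin(A)/a = 9.5·sin(53.5°)/10.8
sin(53.5°) ≈ 0.803857
sin(B) ≈ 9.5·0.803857/10.8 ≈ 7.63664/10.8 ≈ 0.707096
B = arcsin(0.707096) ≈ 44.9992°
(Since b ≤ a we need B ≤ A, so the obtuse alternative 180° − 44.9992° ≈ 135.001° is rejected.)

B = 45°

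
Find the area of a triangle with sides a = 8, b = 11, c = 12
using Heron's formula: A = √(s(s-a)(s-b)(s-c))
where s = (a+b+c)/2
s = (8 + 11 + 12)/2 = 31/2 = 15.5
s − a = 7.5, s − b = 4.5, s − c = 3.5
s(s−a)(s−b)(s−c) = 15.5·7.5·4.5·3.5 = 1830.9375
Area = √1830.9375 ≈ 42.7895

s = 15.5, Area = 42.79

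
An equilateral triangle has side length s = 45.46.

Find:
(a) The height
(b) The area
(a) The height splits the triangle into two 30-60-90 halves: h = s·√3/2 = 45.46·1.73205/2 ≈ 78.739/2 ≈ 39.3695
(b) Area = (√3/4)·s² = (√3/4)·45.46² = (√3/4)·2066.6116 ≈ 0.433013·2066.6116 ≈ 894.869

Height = 39.37, Area = 894.9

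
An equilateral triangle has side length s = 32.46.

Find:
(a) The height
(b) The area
(a) The height splits the triangle into two 30-60-90 halves: h = s·√3/2 = 32.46·1.73205/2 ≈ 56.2224/2 ≈ 28.1112
(b) Area = (√3/4)·s² = (√3/4)·32.46² = (√3/4)·1053.6516 ≈ 0.433013·1053.6516 ≈ 456.245

Height = 28.11, Area = 456.2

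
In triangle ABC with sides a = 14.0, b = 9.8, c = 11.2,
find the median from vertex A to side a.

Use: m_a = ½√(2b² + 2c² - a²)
m_a = ½√(2·9.8² + 2·11.2² − 14.0²) = ½√(2·96.04 + 2·125.44 − 196) = ½√(192.08 + 250.88 − 196) = ½√246.96
√246.96 ≈ 15.715, so m_a ≈ 7.85748

m_a = 7.857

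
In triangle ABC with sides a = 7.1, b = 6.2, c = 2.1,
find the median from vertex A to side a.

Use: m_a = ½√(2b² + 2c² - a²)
m_a = ½√(2·6.2² + 2·2.1² − 7.1²) = ½√(2·38.44 + 2·4.41 − 50.41) = ½√(76.88 + 8.82 − 50.41) = ½√35.29
√35.29 ≈ 5.94054, so m_a ≈ 2.97027

m_a = 2.97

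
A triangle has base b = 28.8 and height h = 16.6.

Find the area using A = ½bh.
A = ½·b·h = ½·28.8·16.6 = ½·478.08 = 239.04

Area = 239.04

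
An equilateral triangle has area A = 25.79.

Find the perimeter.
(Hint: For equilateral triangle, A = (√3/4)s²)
A = (√3/4)s²  ⇒  s² = 4A/√3 = 4·25.79/√3 = 103.16/1.73205 ≈ 59.5595
s ≈ √59.5595 ≈ 7.71748
Perimeter = 3s ≈ 3·7.71748 ≈ 23.1524

Perimeter = 23.15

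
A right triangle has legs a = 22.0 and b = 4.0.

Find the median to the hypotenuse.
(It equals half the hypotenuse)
Hypotenuse c = √(a² + b²) = √(484 + 16) = √500 ≈ 22.3607
Median to hypotenuse = c/2 ≈ 22.3607/2 ≈ 11.1803

Median = 11.18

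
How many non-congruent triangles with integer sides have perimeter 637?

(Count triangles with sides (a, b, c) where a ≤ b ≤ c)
Let a ≤ b ≤ c with a + b + c = 637. The only binding inequality is a + b > c, i.e. 637 − c > c, so c < 637/2; and c ≥ 637/3 since c is the largest side.
So 213 ≤ c ≤ 318. For each c, b runs from ⌈(637 − c)/2⌉ up to c (then a = 637 − b − c satisfies 1 ≤ a ≤ b automatically), giving c − ⌈(637 − c)/2⌉ + 1 choices.
Summing over c: 2 + 3 + 5 + 6 + … + 158 + 159  (106 terms, c = 213, …, 318) = 8533
Check (closed form: nearest integer to p²/48 for even p, (p+3)²/48 for odd p): (637+3)²/48 = 640²/48 = 409600/48 ≈ 8533.33 → 8533

8533 triangles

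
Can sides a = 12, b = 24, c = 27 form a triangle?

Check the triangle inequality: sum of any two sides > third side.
a + b vs c: 12 + 24 = 36 > 27  ✓
a + c vs b: 12 + 27 = 39 > 24  ✓
b + c vs a: 24 + 27 = 51 > 12  ✓

Yes, triangle inequality satisfied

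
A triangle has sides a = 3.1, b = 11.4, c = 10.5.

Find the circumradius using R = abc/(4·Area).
First find the area with Heron's formula.
s = (3.1 + 11.4 + 10.5)/2 = 12.5
Area = √(s(s−a)(s−b)(s−c)) = √(12.5·9.4·1.1·2) ≈ √258.5 ≈ 16.0779
abc = 3.1·11.4·10.5 = 371.07
R = abc/(4·Area) ≈ 371.07/(4·16.0779) = 371.07/64.3117 ≈ 5.76986

R = 5.77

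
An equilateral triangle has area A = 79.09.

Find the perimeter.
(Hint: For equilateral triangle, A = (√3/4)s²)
A = (√3/4)s²  ⇒  s² = 4A/√3 = 4·79.09/√3 = 316.36/1.73205 ≈ 182.651
s ≈ √182.651 ≈ 13.5148
Perimeter = 3s ≈ 3·13.5148 ≈ 40.5445

Perimeter = 40.54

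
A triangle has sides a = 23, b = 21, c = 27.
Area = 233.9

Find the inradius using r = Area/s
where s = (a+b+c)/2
s = (23 + 21 + 27)/2 = 71/2 = 35.5
r = Area/s = 233.9/35.5 ≈ 6.58873

r = 6.589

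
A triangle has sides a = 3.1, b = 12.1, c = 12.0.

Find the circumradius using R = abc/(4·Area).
First find the area with Heron's formula.
s = (3.1 + 12.1 + 12.0)/2 = 13.6
Area = √(s(s−a)(s−b)(s−c)) = √(13.6·10.5·1.5·1.6) ≈ √342.72 ≈ 18.5127
abc = 3.1·12.1·12.0 = 450.12
R = abc/(4·Area) ≈ 450.12/(4·18.5127) = 450.12/74.0508 ≈ 6.07853

R = 6.079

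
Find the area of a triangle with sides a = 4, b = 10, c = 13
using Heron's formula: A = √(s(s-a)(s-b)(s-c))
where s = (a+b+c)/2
s = (4 + 10 + 13)/2 = 27/2 = 13.5
s − a = 9.5, s − b = 3.5, s − c = 0.5
s(s−a)(s−b)(s−c) = 13.5·9.5·3.5·0.5 = 224.4375
Area = √224.4375 ≈ 14.9812

s = 13.5, Area = 14.98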